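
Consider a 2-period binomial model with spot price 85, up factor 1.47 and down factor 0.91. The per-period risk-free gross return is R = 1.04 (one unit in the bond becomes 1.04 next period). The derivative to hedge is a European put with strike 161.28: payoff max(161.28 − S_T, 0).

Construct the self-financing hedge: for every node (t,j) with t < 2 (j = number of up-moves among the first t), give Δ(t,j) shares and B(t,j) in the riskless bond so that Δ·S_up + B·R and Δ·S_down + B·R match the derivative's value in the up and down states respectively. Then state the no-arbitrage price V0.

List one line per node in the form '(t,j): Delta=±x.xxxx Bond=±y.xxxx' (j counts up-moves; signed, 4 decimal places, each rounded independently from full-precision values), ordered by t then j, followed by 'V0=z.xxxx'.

(0,0): Delta=-0.8950 Bond=141.3011
(1,0): Delta=-1.0000 Bond=155.0769
(1,1): Delta=-0.6799 Bond=120.0824
V0=65.2283

Risk-neutral probability p* = (R−d)/(u−d) = (1.04−0.91)/(1.47−0.91) = 0.2321.
Terminal payoffs: V(2,0)=90.8915, V(2,1)=47.5755, V(2,2)=0.0000
  t=1,j=0: stock 77.3500 → up 113.7045 (V=47.5755), down 70.3885 (V=90.8915). Price 77.7269; hedge Δ=-1.0000, bond B=155.0769.
  t=1,j=1: stock 124.9500 → up 183.6765 (V=0.0000), down 113.7045 (V=47.5755). Price 35.1261; hedge Δ=-0.6799, bond B=120.0824.
  t=0,j=0: stock 85.0000 → up 124.9500 (V=35.1261), down 77.3500 (V=77.7269). Price 65.2283; hedge Δ=-0.8950, bond B=141.3011.
The time-0 hedge costs 65.2283, which is the no-arbitrage price.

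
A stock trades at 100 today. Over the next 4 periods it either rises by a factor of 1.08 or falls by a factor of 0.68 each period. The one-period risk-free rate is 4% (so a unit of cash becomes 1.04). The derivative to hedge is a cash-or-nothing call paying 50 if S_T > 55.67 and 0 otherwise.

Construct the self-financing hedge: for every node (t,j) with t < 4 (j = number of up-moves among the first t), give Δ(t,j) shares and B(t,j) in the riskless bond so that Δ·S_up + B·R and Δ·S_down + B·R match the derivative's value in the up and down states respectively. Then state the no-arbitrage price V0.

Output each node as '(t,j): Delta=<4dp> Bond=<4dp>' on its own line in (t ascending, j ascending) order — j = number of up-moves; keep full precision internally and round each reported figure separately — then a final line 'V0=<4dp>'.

(0,0): Delta=0.2700 Bond=13.5016
(1,0): Delta=1.3766 Bond=-61.2074
(1,1): Delta=0.1926 Bond=22.4027
(2,0): Delta=0.0000 Bond=0.0000
(2,1): Delta=1.4729 Bond=-70.7286
(2,2): Delta=0.1030 Bond=33.7463
(3,0): Delta=0.0000 Bond=0.0000
(3,1): Delta=0.0000 Bond=0.0000
(3,2): Delta=1.5760 Bond=-81.7308
(3,3): Delta=0.0000 Bond=48.0769
V0=40.5049

The replicating-portfolio and risk-neutral prices coincide; use p* = (1.04−0.68)/(1.08−0.68) = 0.9000 for the latter.
Terminal payoffs: V(4,0)=0.0000, V(4,1)=0.0000, V(4,2)=0.0000, V(4,3)=50.0000, V(4,4)=50.0000
(3,0): S=31.4432. Δ = (V_up−V_dn)/(S_up−S_dn) = (0.0000−0.0000)/(33.9587−21.3814) = 0.0000. V = [p*·0.0000 + (1−p*)·0.0000]/1.04 = 0.0000. B = V − Δ·S = 0.0000.
(3,1): S=49.9392. Δ = (V_up−V_dn)/(S_up−S_dn) = (0.0000−0.0000)/(53.9343−33.9587) = 0.0000. V = [p*·0.0000 + (1−p*)·0.0000]/1.04 = 0.0000. B = V − Δ·S = 0.0000.
(3,2): S=79.3152. Δ = (V_up−V_dn)/(S_up−S_dn) = (50.0000−0.0000)/(85.6604−53.9343) = 1.5760. V = [p*·50.0000 + (1−p*)·0.0000]/1.04 = 43.2692. B = V − Δ·S = -81.7308.
(3,3): S=125.9712. Δ = (V_up−V_dn)/(S_up−S_dn) = (50.0000−50.0000)/(136.0489−85.6604) = 0.0000. V = [p*·50.0000 + (1−p*)·50.0000]/1.04 = 48.0769. B = V − Δ·S = 48.0769.
(2,0): S=46.2400. Δ = (V_up−V_dn)/(S_up−S_dn) = (0.0000−0.0000)/(49.9392−31.4432) = 0.0000. V = [p*·0.0000 + (1−p*)·0.0000]/1.04 = 0.0000. B = V − Δ·S = 0.0000.
(2,1): S=73.4400. Δ = (V_up−V_dn)/(S_up−S_dn) = (43.2692−0.0000)/(79.3152−49.9392) = 1.4729. V = [p*·43.2692 + (1−p*)·0.0000]/1.04 = 37.4445. B = V − Δ·S = -70.7286.
(2,2): S=116.6400. Δ = (V_up−V_dn)/(S_up−S_dn) = (48.0769−43.2692)/(125.9712−79.3152) = 0.1030. V = [p*·48.0769 + (1−p*)·43.2692]/1.04 = 45.7655. B = V − Δ·S = 33.7463.
(1,0): S=68.0000. Δ = (V_up−V_dn)/(S_up−S_dn) = (37.4445−0.0000)/(73.4400−46.2400) = 1.3766. V = [p*·37.4445 + (1−p*)·0.0000]/1.04 = 32.4039. B = V − Δ·S = -61.2074.
(1,1): S=108.0000. Δ = (V_up−V_dn)/(S_up−S_dn) = (45.7655−37.4445)/(116.6400−73.4400) = 0.1926. V = [p*·45.7655 + (1−p*)·37.4445]/1.04 = 43.2052. B = V − Δ·S = 22.4027.
(0,0): S=100.0000. Δ = (V_up−V_dn)/(S_up−S_dn) = (43.2052−32.4039)/(108.0000−68.0000) = 0.2700. V = [p*·43.2052 + (1−p*)·32.4039]/1.04 = 40.5049. B = V − Δ·S = 13.5016.
Each (Δ,B) replicates both successor values, so the strategy is self-financing and V0 is arbitrage-free.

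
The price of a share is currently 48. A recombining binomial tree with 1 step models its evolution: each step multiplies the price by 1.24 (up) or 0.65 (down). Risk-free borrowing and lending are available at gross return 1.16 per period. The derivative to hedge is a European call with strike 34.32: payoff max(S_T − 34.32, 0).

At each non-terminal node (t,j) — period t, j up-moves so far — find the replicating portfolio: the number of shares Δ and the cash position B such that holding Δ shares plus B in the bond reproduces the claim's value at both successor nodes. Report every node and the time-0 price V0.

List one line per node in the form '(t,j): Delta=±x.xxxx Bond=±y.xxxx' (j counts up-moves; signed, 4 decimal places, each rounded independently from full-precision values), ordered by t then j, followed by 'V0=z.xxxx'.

(0,0): Delta=0.8898 Bond=-23.9334
V0=18.7785

Since d<R<u, set p* = (R−d)/(u−d) = 0.8644; price each node as the discounted p*-expectation of its children.
Terminal payoffs: V(1,0)=0.0000, V(1,1)=25.2000
Node (0,0) S=48.0000: V=(p*·25.2000+(1−p*)·0.0000)/1.16=18.7785; Δ=(25.2000−0.0000)/(59.5200−31.2000)=0.8898; B=V−Δ·S=-23.9334
Self-financing check: at every node Δ·S+B equals the discounted successor values.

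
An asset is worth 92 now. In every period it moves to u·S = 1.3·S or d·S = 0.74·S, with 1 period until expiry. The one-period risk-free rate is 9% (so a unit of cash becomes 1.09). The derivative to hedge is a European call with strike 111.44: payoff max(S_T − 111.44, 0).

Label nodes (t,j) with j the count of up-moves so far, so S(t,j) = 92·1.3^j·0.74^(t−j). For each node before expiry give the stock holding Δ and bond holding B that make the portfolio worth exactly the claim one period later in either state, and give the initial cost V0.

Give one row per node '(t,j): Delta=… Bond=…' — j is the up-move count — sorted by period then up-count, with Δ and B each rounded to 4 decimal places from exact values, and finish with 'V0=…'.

(0,0): Delta=0.1584 Bond=-9.8925
V0=4.6789

Under the risk-neutral measure, an up-move has probability p* = (R−d)/(u−d) = 0.6250 and values discount at R = 1.09.
Terminal values V(1,·): V(1,0)=0.0000, V(1,1)=8.1600
(0,0): S=92.0000. Δ = (V_up−V_dn)/(S_up−S_dn) = (8.1600−0.0000)/(119.6000−68.0800) = 0.1584. V = [p*·8.1600 + (1−p*)·0.0000]/1.09 = 4.6789. B = V − Δ·S = -9.8925.
The time-0 hedge costs 4.6789, which is the no-arbitrage price.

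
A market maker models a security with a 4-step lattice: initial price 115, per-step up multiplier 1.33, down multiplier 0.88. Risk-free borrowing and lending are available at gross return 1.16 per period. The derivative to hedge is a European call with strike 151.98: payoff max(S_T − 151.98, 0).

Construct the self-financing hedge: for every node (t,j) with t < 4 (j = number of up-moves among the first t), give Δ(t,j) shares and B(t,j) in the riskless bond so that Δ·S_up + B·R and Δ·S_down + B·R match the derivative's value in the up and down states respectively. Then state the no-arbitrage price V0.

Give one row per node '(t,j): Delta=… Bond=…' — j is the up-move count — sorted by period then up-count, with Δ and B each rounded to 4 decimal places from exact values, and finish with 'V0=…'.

The replicating-portfolio and risk-neutral prices coincide; use p* = (1.16−0.88)/(1.33−0.88) = 0.6222 for the latter.
Payoff layer (t=4): V(4,0)=0.0000, V(4,1)=0.0000, V(4,2)=5.5512, V(4,3)=86.1069, V(4,4)=207.8558
(3,0): S=78.3693. Δ = (V_up−V_dn)/(S_up−S_dn) = (0.0000−0.0000)/(104.2311−68.9650) = 0.0000. V = [p*·0.0000 + (1−p*)·0.0000]/1.16 = 0.0000. B = V − Δ·S = 0.0000.
(3,1): S=118.4445. Δ = (V_up−V_dn)/(S_up−S_dn) = (5.5512−0.0000)/(157.5312−104.2311) = 0.1041. V = [p*·5.5512 + (1−p*)·0.0000]/1.16 = 2.9776. B = V − Δ·S = -9.3583.
(3,2): S=179.0127. Δ = (V_up−V_dn)/(S_up−S_dn) = (86.1069−5.5512)/(238.0869−157.5312) = 1.0000. V = [p*·86.1069 + (1−p*)·5.5512]/1.16 = 47.9954. B = V − Δ·S = -131.0172.
(3,3): S=270.5533. Δ = (V_up−V_dn)/(S_up−S_dn) = (207.8558−86.1069)/(359.8358−238.0869) = 1.0000. V = [p*·207.8558 + (1−p*)·86.1069]/1.16 = 139.5360. B = V − Δ·S = -131.0172.
(2,0): S=89.0560. Δ = (V_up−V_dn)/(S_up−S_dn) = (2.9776−0.0000)/(118.4445−78.3693) = 0.0743. V = [p*·2.9776 + (1−p*)·0.0000]/1.16 = 1.5972. B = V − Δ·S = -5.0198.
(2,1): S=134.5960. Δ = (V_up−V_dn)/(S_up−S_dn) = (47.9954−2.9776)/(179.0127−118.4445) = 0.7433. V = [p*·47.9954 + (1−p*)·2.9776]/1.16 = 26.7144. B = V − Δ·S = -73.3252.
(2,2): S=203.4235. Δ = (V_up−V_dn)/(S_up−S_dn) = (139.5360−47.9954)/(270.5533−179.0127) = 1.0000. V = [p*·139.5360 + (1−p*)·47.9954]/1.16 = 90.4776. B = V − Δ·S = -112.9459.
(1,0): S=101.2000. Δ = (V_up−V_dn)/(S_up−S_dn) = (26.7144−1.5972)/(134.5960−89.0560) = 0.5515. V = [p*·26.7144 + (1−p*)·1.5972]/1.16 = 14.8497. B = V − Δ·S = -40.9663.
(1,1): S=152.9500. Δ = (V_up−V_dn)/(S_up−S_dn) = (90.4776−26.7144)/(203.4235−134.5960) = 0.9264. V = [p*·90.4776 + (1−p*)·26.7144]/1.16 = 57.2321. B = V − Δ·S = -84.4638.
(0,0): S=115.0000. Δ = (V_up−V_dn)/(S_up−S_dn) = (57.2321−14.8497)/(152.9500−101.2000) = 0.8190. V = [p*·57.2321 + (1−p*)·14.8497]/1.16 = 35.5354. B = V − Δ·S = -58.6478.
Each (Δ,B) replicates both successor values, so the strategy is self-financing and V0 is arbitrage-free.

(0,0): Delta=0.8190 Bond=-58.6478
(1,0): Delta=0.5515 Bond=-40.9663
(1,1): Delta=0.9264 Bond=-84.4638
(2,0): Delta=0.0743 Bond=-5.0198
(2,1): Delta=0.7433 Bond=-73.3252
(2,2): Delta=1.0000 Bond=-112.9459
(3,0): Delta=0.0000 Bond=0.0000
(3,1): Delta=0.1041 Bond=-9.3583
(3,2): Delta=1.0000 Bond=-131.0172
(3,3): Delta=1.0000 Bond=-131.0172
V0=35.5354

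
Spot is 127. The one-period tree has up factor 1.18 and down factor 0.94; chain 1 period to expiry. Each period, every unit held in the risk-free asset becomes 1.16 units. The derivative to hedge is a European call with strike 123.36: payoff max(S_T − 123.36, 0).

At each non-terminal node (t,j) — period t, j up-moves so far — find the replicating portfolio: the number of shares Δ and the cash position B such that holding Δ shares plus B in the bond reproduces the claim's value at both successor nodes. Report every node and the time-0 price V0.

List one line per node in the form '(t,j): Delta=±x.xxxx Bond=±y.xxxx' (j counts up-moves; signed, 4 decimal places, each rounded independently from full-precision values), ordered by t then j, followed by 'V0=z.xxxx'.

No-arbitrage ⇒ martingale measure with p* = (R−d)/(u−d) = 0.9167.
At expiry t=1: V(1,0)=0.0000, V(1,1)=26.5000
(0,0): S=127.0000. Δ = (V_up−V_dn)/(S_up−S_dn) = (26.5000−0.0000)/(149.8600−119.3800) = 0.8694. V = [p*·26.5000 + (1−p*)·0.0000]/1.16 = 20.9411. B = V − Δ·S = -89.4756.
Each (Δ,B) replicates both successor values, so the strategy is self-financing and V0 is arbitrage-free.

(0,0): Delta=0.8694 Bond=-89.4756
V0=20.9411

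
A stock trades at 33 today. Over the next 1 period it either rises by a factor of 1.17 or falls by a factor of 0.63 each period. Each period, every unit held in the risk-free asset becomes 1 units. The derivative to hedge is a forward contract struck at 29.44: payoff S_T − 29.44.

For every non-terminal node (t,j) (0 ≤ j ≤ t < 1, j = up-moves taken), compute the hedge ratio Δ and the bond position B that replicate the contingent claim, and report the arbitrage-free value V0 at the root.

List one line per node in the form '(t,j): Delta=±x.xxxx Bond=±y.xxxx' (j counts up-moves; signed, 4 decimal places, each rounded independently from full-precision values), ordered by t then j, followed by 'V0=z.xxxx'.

Risk-neutral probability p* = (R−d)/(u−d) = (1−0.63)/(1.17−0.63) = 0.6852.
Terminal values V(1,·): V(1,0)=-8.6500, V(1,1)=9.1700
(0,0): S=33.0000. Δ = (V_up−V_dn)/(S_up−S_dn) = (9.1700−-8.6500)/(38.6100−20.7900) = 1.0000. V = [p*·9.1700 + (1−p*)·-8.6500]/1 = 3.5600. B = V − Δ·S = -29.4400.
The time-0 hedge costs 3.5600, which is the no-arbitrage price.

(0,0): Delta=1.0000 Bond=-29.4400
V0=3.5600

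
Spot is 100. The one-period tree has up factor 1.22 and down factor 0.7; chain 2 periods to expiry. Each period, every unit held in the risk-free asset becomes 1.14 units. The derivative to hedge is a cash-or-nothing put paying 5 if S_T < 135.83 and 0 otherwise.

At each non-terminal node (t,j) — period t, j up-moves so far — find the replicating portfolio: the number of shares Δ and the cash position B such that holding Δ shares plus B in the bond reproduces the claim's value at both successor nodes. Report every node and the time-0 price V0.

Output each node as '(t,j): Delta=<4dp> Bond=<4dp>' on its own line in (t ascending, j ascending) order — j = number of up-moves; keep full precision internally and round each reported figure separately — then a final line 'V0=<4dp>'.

Since d<R<u, set p* = (R−d)/(u−d) = 0.8462; price each node as the discounted p*-expectation of its children.
Terminal payoffs: V(2,0)=5.0000, V(2,1)=5.0000, V(2,2)=0.0000
Node (1,0) S=70.0000: V=(p*·5.0000+(1−p*)·5.0000)/1.14=4.3860; Δ=(5.0000−5.0000)/(85.4000−49.0000)=0.0000; B=V−Δ·S=4.3860
Node (1,1) S=122.0000: V=(p*·0.0000+(1−p*)·5.0000)/1.14=0.6748; Δ=(0.0000−5.0000)/(148.8400−85.4000)=-0.0788; B=V−Δ·S=10.2901
Node (0,0) S=100.0000: V=(p*·0.6748+(1−p*)·4.3860)/1.14=1.0927; Δ=(0.6748−4.3860)/(122.0000−70.0000)=-0.0714; B=V−Δ·S=8.2297
The time-0 hedge costs 1.0927, which is the no-arbitrage price.

(0,0): Delta=-0.0714 Bond=8.2297
(1,0): Delta=0.0000 Bond=4.3860
(1,1): Delta=-0.0788 Bond=10.2901
V0=1.0927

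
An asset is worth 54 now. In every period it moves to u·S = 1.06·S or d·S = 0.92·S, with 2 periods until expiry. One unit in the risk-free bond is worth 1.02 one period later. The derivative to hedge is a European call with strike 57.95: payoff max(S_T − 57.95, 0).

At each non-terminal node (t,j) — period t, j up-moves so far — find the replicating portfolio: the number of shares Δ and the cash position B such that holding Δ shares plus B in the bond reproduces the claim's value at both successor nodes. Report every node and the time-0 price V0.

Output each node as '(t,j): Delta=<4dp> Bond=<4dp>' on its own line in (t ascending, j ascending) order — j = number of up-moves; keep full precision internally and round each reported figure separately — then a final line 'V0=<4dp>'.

Since d<R<u, set p* = (R−d)/(u−d) = 0.7143; price each node as the discounted p*-expectation of its children.
Terminal payoffs: V(2,0)=0.0000, V(2,1)=0.0000, V(2,2)=2.7244
  t=1,j=0: stock 49.6800 → up 52.6608 (V=0.0000), down 45.7056 (V=0.0000). Price 0.0000; hedge Δ=0.0000, bond B=0.0000.
  t=1,j=1: stock 57.2400 → up 60.6744 (V=2.7244), down 52.6608 (V=0.0000). Price 1.9078; hedge Δ=0.3400, bond B=-17.5522.
  t=0,j=0: stock 54.0000 → up 57.2400 (V=1.9078), down 49.6800 (V=0.0000). Price 1.3360; hedge Δ=0.2524, bond B=-12.2914.
Self-financing check: at every node Δ·S+B equals the discounted successor values.

(0,0): Delta=0.2524 Bond=-12.2914
(1,0): Delta=0.0000 Bond=0.0000
(1,1): Delta=0.3400 Bond=-17.5522
V0=1.3360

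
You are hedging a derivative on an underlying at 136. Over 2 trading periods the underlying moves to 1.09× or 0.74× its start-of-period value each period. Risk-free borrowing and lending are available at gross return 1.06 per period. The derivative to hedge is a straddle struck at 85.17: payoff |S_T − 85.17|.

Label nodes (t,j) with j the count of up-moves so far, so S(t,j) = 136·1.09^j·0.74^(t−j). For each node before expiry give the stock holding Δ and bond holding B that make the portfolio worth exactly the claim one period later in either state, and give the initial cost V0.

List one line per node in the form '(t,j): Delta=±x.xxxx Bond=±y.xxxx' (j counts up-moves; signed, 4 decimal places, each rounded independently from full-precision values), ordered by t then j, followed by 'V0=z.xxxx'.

(0,0): Delta=0.9637 Bond=-70.7186
(1,0): Delta=0.3927 Bond=-17.4969
(1,1): Delta=1.0000 Bond=-80.3491
V0=60.3389

Since d<R<u, set p* = (R−d)/(u−d) = 0.9143; price each node as the discounted p*-expectation of its children.
Payoff layer (t=2): V(2,0)=10.6964, V(2,1)=24.5276, V(2,2)=76.4116
Node (1,0) S=100.6400: V=(p*·24.5276+(1−p*)·10.6964)/1.06=22.0208; Δ=(24.5276−10.6964)/(109.6976−74.4736)=0.3927; B=V−Δ·S=-17.4969
Node (1,1) S=148.2400: V=(p*·76.4116+(1−p*)·24.5276)/1.06=67.8909; Δ=(76.4116−24.5276)/(161.5816−109.6976)=1.0000; B=V−Δ·S=-80.3491
Node (0,0) S=136.0000: V=(p*·67.8909+(1−p*)·22.0208)/1.06=60.3389; Δ=(67.8909−22.0208)/(148.2400−100.6400)=0.9637; B=V−Δ·S=-70.7186
Self-financing check: at every node Δ·S+B equals the discounted successor values.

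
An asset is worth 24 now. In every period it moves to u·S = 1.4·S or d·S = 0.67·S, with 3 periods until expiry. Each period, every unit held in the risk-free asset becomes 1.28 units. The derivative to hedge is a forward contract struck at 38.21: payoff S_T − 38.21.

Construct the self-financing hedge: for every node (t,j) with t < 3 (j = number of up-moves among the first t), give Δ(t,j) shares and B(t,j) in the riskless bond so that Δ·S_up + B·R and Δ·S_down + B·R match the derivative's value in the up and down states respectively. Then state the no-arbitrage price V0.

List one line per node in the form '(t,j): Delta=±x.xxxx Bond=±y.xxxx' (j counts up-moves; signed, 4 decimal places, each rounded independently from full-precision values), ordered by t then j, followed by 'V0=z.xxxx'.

Under the risk-neutral measure, an up-move has probability p* = (R−d)/(u−d) = 0.8356 and values discount at R = 1.28.
Terminal payoffs: V(3,0)=-30.9917, V(3,1)=-23.1270, V(3,2)=-6.6932, V(3,3)=27.6460
(2,0): S=10.7736. Δ = (V_up−V_dn)/(S_up−S_dn) = (-23.1270−-30.9917)/(15.0830−7.2183) = 1.0000. V = [p*·-23.1270 + (1−p*)·-30.9917]/1.28 = -19.0780. B = V − Δ·S = -29.8516.
(2,1): S=22.5120. Δ = (V_up−V_dn)/(S_up−S_dn) = (-6.6932−-23.1270)/(31.5168−15.0830) = 1.0000. V = [p*·-6.6932 + (1−p*)·-23.1270]/1.28 = -7.3396. B = V − Δ·S = -29.8516.
(2,2): S=47.0400. Δ = (V_up−V_dn)/(S_up−S_dn) = (27.6460−-6.6932)/(65.8560−31.5168) = 1.0000. V = [p*·27.6460 + (1−p*)·-6.6932]/1.28 = 17.1884. B = V − Δ·S = -29.8516.
(1,0): S=16.0800. Δ = (V_up−V_dn)/(S_up−S_dn) = (-7.3396−-19.0780)/(22.5120−10.7736) = 1.0000. V = [p*·-7.3396 + (1−p*)·-19.0780]/1.28 = -7.2415. B = V − Δ·S = -23.3215.
(1,1): S=33.6000. Δ = (V_up−V_dn)/(S_up−S_dn) = (17.1884−-7.3396)/(47.0400−22.5120) = 1.0000. V = [p*·17.1884 + (1−p*)·-7.3396]/1.28 = 10.2785. B = V − Δ·S = -23.3215.
(0,0): S=24.0000. Δ = (V_up−V_dn)/(S_up−S_dn) = (10.2785−-7.2415)/(33.6000−16.0800) = 1.0000. V = [p*·10.2785 + (1−p*)·-7.2415]/1.28 = 5.7801. B = V − Δ·S = -18.2199.
Each (Δ,B) replicates both successor values, so the strategy is self-financing and V0 is arbitrage-free.

(0,0): Delta=1.0000 Bond=-18.2199
(1,0): Delta=1.0000 Bond=-23.3215
(1,1): Delta=1.0000 Bond=-23.3215
(2,0): Delta=1.0000 Bond=-29.8516
(2,1): Delta=1.0000 Bond=-29.8516
(2,2): Delta=1.0000 Bond=-29.8516
V0=5.7801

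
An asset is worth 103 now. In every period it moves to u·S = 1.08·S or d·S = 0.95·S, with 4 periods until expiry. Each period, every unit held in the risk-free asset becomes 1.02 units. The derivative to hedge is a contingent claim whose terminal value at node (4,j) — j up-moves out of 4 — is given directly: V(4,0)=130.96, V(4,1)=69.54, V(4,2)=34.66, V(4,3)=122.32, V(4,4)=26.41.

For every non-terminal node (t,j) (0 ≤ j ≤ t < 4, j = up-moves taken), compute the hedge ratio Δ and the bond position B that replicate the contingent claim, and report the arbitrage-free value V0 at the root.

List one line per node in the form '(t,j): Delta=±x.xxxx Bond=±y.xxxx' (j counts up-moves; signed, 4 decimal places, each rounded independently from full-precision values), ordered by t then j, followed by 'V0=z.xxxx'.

(0,0): Delta=0.1532 Bond=49.8014
(1,0): Delta=-0.3781 Bond=102.7877
(1,1): Delta=0.5538 Bond=6.2343
(2,0): Delta=-3.8235 Bond=425.1188
(2,1): Delta=2.2196 Bond=-169.6783
(2,2): Delta=-0.7021 Bond=157.2481
(3,0): Delta=-5.3501 Bond=568.4299
(3,1): Delta=-2.6725 Bond=318.0709
(3,2): Delta=5.9081 Bond=-594.0513
(3,3): Delta=-5.6861 Bond=807.0596
V0=65.5821

The replicating-portfolio and risk-neutral prices coincide; use p* = (1.02−0.95)/(1.08−0.95) = 0.5385 for the latter.
Terminal payoffs: V(4,0)=130.9600, V(4,1)=69.5400, V(4,2)=34.6600, V(4,3)=122.3200, V(4,4)=26.4100
  t=3,j=0: stock 88.3096 → up 95.3744 (V=69.5400), down 83.8941 (V=130.9600). Price 95.9683; hedge Δ=-5.3501, bond B=568.4299.
  t=3,j=1: stock 100.3941 → up 108.4256 (V=34.6600), down 95.3744 (V=69.5400). Price 49.7632; hedge Δ=-2.6725, bond B=318.0709.
  t=3,j=2: stock 114.1322 → up 123.2628 (V=122.3200), down 108.4256 (V=34.6600). Price 80.2564; hedge Δ=5.9081, bond B=-594.0513.
  t=3,j=3: stock 129.7503 → up 140.1304 (V=26.4100), down 123.2628 (V=122.3200). Price 69.2903; hedge Δ=-5.6861, bond B=807.0596.
  t=2,j=0: stock 92.9575 → up 100.3941 (V=49.7632), down 88.3096 (V=95.9683). Price 69.6947; hedge Δ=-3.8235, bond B=425.1188.
  t=2,j=1: stock 105.6780 → up 114.1322 (V=80.2564), down 100.3941 (V=49.7632). Price 64.8849; hedge Δ=2.2196, bond B=-169.6783.
  t=2,j=2: stock 120.1392 → up 129.7503 (V=69.2903), down 114.1322 (V=80.2564). Price 72.8937; hedge Δ=-0.7021, bond B=157.2481.
  t=1,j=0: stock 97.8500 → up 105.6780 (V=64.8849), down 92.9575 (V=69.6947). Price 65.7891; hedge Δ=-0.3781, bond B=102.7877.
  t=1,j=1: stock 111.2400 → up 120.1392 (V=72.8937), down 105.6780 (V=64.8849). Price 67.8405; hedge Δ=0.5538, bond B=6.2343.
  t=0,j=0: stock 103.0000 → up 111.2400 (V=67.8405), down 97.8500 (V=65.7891). Price 65.5821; hedge Δ=0.1532, bond B=49.8014.
Root portfolio cost Δ·103+B reproduces V0=65.5821.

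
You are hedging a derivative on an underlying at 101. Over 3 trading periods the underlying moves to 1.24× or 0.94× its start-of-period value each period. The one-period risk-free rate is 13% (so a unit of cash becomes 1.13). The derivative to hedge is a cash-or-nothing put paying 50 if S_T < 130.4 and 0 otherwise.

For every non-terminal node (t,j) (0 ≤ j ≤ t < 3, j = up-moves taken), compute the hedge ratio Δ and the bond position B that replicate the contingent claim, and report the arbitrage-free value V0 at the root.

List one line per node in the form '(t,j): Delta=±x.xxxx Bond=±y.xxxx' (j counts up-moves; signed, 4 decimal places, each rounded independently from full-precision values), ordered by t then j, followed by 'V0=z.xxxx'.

Under the risk-neutral measure, an up-move has probability p* = (R−d)/(u−d) = 0.6333 and values discount at R = 1.13.
At expiry t=3: V(3,0)=50.0000, V(3,1)=50.0000, V(3,2)=0.0000, V(3,3)=0.0000
  t=2,j=0: stock 89.2436 → up 110.6621 (V=50.0000), down 83.8890 (V=50.0000). Price 44.2478; hedge Δ=0.0000, bond B=44.2478.
  t=2,j=1: stock 117.7256 → up 145.9797 (V=0.0000), down 110.6621 (V=50.0000). Price 16.2242; hedge Δ=-1.4157, bond B=182.8909.
  t=2,j=2: stock 155.2976 → up 192.5690 (V=0.0000), down 145.9797 (V=0.0000). Price 0.0000; hedge Δ=0.0000, bond B=0.0000.
  t=1,j=0: stock 94.9400 → up 117.7256 (V=16.2242), down 89.2436 (V=44.2478). Price 23.4509; hedge Δ=-0.9839, bond B=116.8629.
  t=1,j=1: stock 125.2400 → up 155.2976 (V=0.0000), down 117.7256 (V=16.2242). Price 5.2645; hedge Δ=-0.4318, bond B=59.3451.
  t=0,j=0: stock 101.0000 → up 125.2400 (V=5.2645), down 94.9400 (V=23.4509). Price 10.5600; hedge Δ=-0.6002, bond B=71.1814.
The time-0 hedge costs 10.5600, which is the no-arbitrage price.

(0,0): Delta=-0.6002 Bond=71.1814
(1,0): Delta=-0.9839 Bond=116.8629
(1,1): Delta=-0.4318 Bond=59.3451
(2,0): Delta=0.0000 Bond=44.2478
(2,1): Delta=-1.4157 Bond=182.8909
(2,2): Delta=0.0000 Bond=0.0000
V0=10.5600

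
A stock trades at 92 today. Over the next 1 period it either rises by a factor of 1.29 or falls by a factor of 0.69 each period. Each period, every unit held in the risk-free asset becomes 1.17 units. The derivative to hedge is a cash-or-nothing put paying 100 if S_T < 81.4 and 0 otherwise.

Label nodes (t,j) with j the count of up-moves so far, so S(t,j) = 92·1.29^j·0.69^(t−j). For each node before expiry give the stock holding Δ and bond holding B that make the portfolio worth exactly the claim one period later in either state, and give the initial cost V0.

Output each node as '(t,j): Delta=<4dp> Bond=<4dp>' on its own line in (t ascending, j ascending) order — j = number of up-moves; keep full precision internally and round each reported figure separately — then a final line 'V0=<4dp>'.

(0,0): Delta=-1.8116 Bond=183.7607
V0=17.0940

The replicating-portfolio and risk-neutral prices coincide; use p* = (1.17−0.69)/(1.29−0.69) = 0.8000 for the latter.
Terminal values V(1,·): V(1,0)=100.0000, V(1,1)=0.0000
  t=0,j=0: stock 92.0000 → up 118.6800 (V=0.0000), down 63.4800 (V=100.0000). Price 17.0940; hedge Δ=-1.8116, bond B=183.7607.
Root portfolio cost Δ·92+B reproduces V0=17.0940.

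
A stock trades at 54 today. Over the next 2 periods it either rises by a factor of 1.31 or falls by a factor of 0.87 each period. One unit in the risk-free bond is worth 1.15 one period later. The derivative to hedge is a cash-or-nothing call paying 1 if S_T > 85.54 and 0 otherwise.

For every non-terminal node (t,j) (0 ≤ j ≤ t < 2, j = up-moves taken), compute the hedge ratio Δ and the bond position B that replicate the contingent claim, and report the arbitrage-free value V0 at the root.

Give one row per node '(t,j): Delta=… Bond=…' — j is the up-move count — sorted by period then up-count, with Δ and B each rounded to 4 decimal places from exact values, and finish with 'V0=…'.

(0,0): Delta=0.0233 Bond=-0.9514
(1,0): Delta=0.0000 Bond=0.0000
(1,1): Delta=0.0321 Bond=-1.7194
V0=0.3062

Under the risk-neutral measure, an up-move has probability p* = (R−d)/(u−d) = 0.6364 and values discount at R = 1.15.
Terminal payoffs: V(2,0)=0.0000, V(2,1)=0.0000, V(2,2)=1.0000
Node (1,0) S=46.9800: V=(p*·0.0000+(1−p*)·0.0000)/1.15=0.0000; Δ=(0.0000−0.0000)/(61.5438−40.8726)=0.0000; B=V−Δ·S=0.0000
Node (1,1) S=70.7400: V=(p*·1.0000+(1−p*)·0.0000)/1.15=0.5534; Δ=(1.0000−0.0000)/(92.6694−61.5438)=0.0321; B=V−Δ·S=-1.7194
Node (0,0) S=54.0000: V=(p*·0.5534+(1−p*)·0.0000)/1.15=0.3062; Δ=(0.5534−0.0000)/(70.7400−46.9800)=0.0233; B=V−Δ·S=-0.9514
The time-0 hedge costs 0.3062, which is the no-arbitrage price.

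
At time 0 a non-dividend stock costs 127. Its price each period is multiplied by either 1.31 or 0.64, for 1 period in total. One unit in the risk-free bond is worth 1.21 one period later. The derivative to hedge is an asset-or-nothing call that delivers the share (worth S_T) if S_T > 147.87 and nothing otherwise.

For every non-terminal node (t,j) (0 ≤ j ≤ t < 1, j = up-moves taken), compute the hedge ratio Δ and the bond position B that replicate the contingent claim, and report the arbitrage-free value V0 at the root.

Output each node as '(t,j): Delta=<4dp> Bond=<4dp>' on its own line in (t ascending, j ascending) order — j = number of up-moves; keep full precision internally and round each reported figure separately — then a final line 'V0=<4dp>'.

Risk-neutral probability p* = (R−d)/(u−d) = (1.21−0.64)/(1.31−0.64) = 0.8507.
Terminal values V(1,·): V(1,0)=0.0000, V(1,1)=166.3700
  t=0,j=0: stock 127.0000 → up 166.3700 (V=166.3700), down 81.2800 (V=0.0000). Price 116.9741; hedge Δ=1.9552, bond B=-131.3393.
The time-0 hedge costs 116.9741, which is the no-arbitrage price.

(0,0): Delta=1.9552 Bond=-131.3393
V0=116.9741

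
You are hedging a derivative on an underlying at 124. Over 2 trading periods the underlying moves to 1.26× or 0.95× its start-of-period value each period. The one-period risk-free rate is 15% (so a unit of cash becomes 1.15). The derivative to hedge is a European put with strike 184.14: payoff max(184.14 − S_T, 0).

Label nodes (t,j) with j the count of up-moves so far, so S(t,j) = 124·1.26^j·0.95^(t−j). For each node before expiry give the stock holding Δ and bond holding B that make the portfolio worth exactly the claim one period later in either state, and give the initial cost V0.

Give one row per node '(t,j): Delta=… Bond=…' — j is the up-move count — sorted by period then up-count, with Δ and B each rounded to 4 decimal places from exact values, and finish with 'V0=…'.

(0,0): Delta=-0.8143 Bond=120.2166
(1,0): Delta=-1.0000 Bond=160.1217
(1,1): Delta=-0.7373 Bond=126.2191
V0=19.2404

Under the risk-neutral measure, an up-move has probability p* = (R−d)/(u−d) = 0.6452 and values discount at R = 1.15.
Payoff layer (t=2): V(2,0)=72.2300, V(2,1)=35.7120, V(2,2)=0.0000
Node (1,0) S=117.8000: V=(p*·35.7120+(1−p*)·72.2300)/1.15=42.3217; Δ=(35.7120−72.2300)/(148.4280−111.9100)=-1.0000; B=V−Δ·S=160.1217
Node (1,1) S=156.2400: V=(p*·0.0000+(1−p*)·35.7120)/1.15=11.0191; Δ=(0.0000−35.7120)/(196.8624−148.4280)=-0.7373; B=V−Δ·S=126.2191
Node (0,0) S=124.0000: V=(p*·11.0191+(1−p*)·42.3217)/1.15=19.2404; Δ=(11.0191−42.3217)/(156.2400−117.8000)=-0.8143; B=V−Δ·S=120.2166
Root portfolio cost Δ·124+B reproduces V0=19.2404.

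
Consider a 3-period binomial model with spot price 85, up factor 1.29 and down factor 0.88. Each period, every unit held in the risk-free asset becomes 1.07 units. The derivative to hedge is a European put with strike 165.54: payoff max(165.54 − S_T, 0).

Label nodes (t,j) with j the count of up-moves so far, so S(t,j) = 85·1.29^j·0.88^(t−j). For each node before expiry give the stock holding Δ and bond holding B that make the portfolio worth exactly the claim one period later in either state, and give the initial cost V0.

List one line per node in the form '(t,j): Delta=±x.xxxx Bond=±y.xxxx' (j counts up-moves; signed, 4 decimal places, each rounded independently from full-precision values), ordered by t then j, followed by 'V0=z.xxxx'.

The replicating-portfolio and risk-neutral prices coincide; use p* = (1.07−0.88)/(1.29−0.88) = 0.4634 for the latter.
Terminal payoffs: V(3,0)=107.6149, V(3,1)=80.6270, V(3,2)=41.0653, V(3,3)=0.0000
Node (2,0) S=65.8240: V=(p*·80.6270+(1−p*)·107.6149)/1.07=88.8863; Δ=(80.6270−107.6149)/(84.9130−57.9251)=-1.0000; B=V−Δ·S=154.7103
Node (2,1) S=96.4920: V=(p*·41.0653+(1−p*)·80.6270)/1.07=58.2183; Δ=(41.0653−80.6270)/(124.4747−84.9130)=-1.0000; B=V−Δ·S=154.7103
Node (2,2) S=141.4485: V=(p*·0.0000+(1−p*)·41.0653)/1.07=20.5935; Δ=(0.0000−41.0653)/(182.4686−124.4747)=-0.7081; B=V−Δ·S=120.7528
Node (1,0) S=74.8000: V=(p*·58.2183+(1−p*)·88.8863)/1.07=69.7890; Δ=(58.2183−88.8863)/(96.4920−65.8240)=-1.0000; B=V−Δ·S=144.5890
Node (1,1) S=109.6500: V=(p*·20.5935+(1−p*)·58.2183)/1.07=38.1144; Δ=(20.5935−58.2183)/(141.4485−96.4920)=-0.8369; B=V−Δ·S=129.8821
Node (0,0) S=85.0000: V=(p*·38.1144+(1−p*)·69.7890)/1.07=51.5052; Δ=(38.1144−69.7890)/(109.6500−74.8000)=-0.9089; B=V−Δ·S=128.7604
The time-0 hedge costs 51.5052, which is the no-arbitrage price.

(0,0): Delta=-0.9089 Bond=128.7604
(1,0): Delta=-1.0000 Bond=144.5890
(1,1): Delta=-0.8369 Bond=129.8821
(2,0): Delta=-1.0000 Bond=154.7103
(2,1): Delta=-1.0000 Bond=154.7103
(2,2): Delta=-0.7081 Bond=120.7528
V0=51.5052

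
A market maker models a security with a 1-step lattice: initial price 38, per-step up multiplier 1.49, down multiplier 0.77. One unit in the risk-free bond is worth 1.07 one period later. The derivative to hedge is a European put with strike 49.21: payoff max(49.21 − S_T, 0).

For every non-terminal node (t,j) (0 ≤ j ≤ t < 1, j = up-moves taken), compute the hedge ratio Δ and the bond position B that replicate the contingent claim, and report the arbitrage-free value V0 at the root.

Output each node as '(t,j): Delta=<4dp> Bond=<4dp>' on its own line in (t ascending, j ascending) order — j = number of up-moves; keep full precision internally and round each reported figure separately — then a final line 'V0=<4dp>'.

(0,0): Delta=-0.7292 Bond=38.5845
V0=10.8762

Under the risk-neutral measure, an up-move has probability p* = (R−d)/(u−d) = 0.4167 and values discount at R = 1.07.
At expiry t=1: V(1,0)=19.9500, V(1,1)=0.0000
Node (0,0) S=38.0000: V=(p*·0.0000+(1−p*)·19.9500)/1.07=10.8762; Δ=(0.0000−19.9500)/(56.6200−29.2600)=-0.7292; B=V−Δ·S=38.5845
Root portfolio cost Δ·38+B reproduces V0=10.8762.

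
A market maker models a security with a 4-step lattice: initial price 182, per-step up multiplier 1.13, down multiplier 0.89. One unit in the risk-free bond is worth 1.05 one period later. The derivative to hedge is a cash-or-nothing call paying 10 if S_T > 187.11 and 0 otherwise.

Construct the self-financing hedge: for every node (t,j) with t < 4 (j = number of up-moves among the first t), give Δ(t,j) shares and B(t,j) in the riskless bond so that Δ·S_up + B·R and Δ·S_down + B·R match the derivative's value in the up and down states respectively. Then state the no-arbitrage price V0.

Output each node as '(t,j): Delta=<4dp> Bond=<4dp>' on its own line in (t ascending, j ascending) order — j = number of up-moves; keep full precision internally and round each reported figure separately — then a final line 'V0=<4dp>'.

Since d<R<u, set p* = (R−d)/(u−d) = 0.6667; price each node as the discounted p*-expectation of its children.
Payoff layer (t=4): V(4,0)=0.0000, V(4,1)=0.0000, V(4,2)=0.0000, V(4,3)=10.0000, V(4,4)=10.0000
Node (3,0) S=128.3044: V=(p*·0.0000+(1−p*)·0.0000)/1.05=0.0000; Δ=(0.0000−0.0000)/(144.9839−114.1909)=0.0000; B=V−Δ·S=0.0000
Node (3,1) S=162.9033: V=(p*·0.0000+(1−p*)·0.0000)/1.05=0.0000; Δ=(0.0000−0.0000)/(184.0807−144.9839)=0.0000; B=V−Δ·S=0.0000
Node (3,2) S=206.8323: V=(p*·10.0000+(1−p*)·0.0000)/1.05=6.3492; Δ=(10.0000−0.0000)/(233.7205−184.0807)=0.2015; B=V−Δ·S=-35.3175
Node (3,3) S=262.6073: V=(p*·10.0000+(1−p*)·10.0000)/1.05=9.5238; Δ=(10.0000−10.0000)/(296.7462−233.7205)=0.0000; B=V−Δ·S=9.5238
Node (2,0) S=144.1622: V=(p*·0.0000+(1−p*)·0.0000)/1.05=0.0000; Δ=(0.0000−0.0000)/(162.9033−128.3044)=0.0000; B=V−Δ·S=0.0000
Node (2,1) S=183.0374: V=(p*·6.3492+(1−p*)·0.0000)/1.05=4.0312; Δ=(6.3492−0.0000)/(206.8323−162.9033)=0.1445; B=V−Δ·S=-22.4238
Node (2,2) S=232.3958: V=(p*·9.5238+(1−p*)·6.3492)/1.05=8.0625; Δ=(9.5238−6.3492)/(262.6073−206.8323)=0.0569; B=V−Δ·S=-5.1650
Node (1,0) S=161.9800: V=(p*·4.0312+(1−p*)·0.0000)/1.05=2.5595; Δ=(4.0312−0.0000)/(183.0374−144.1622)=0.1037; B=V−Δ·S=-14.2373
Node (1,1) S=205.6600: V=(p*·8.0625+(1−p*)·4.0312)/1.05=6.3988; Δ=(8.0625−4.0312)/(232.3958−183.0374)=0.0817; B=V−Δ·S=-10.3980
Node (0,0) S=182.0000: V=(p*·6.3988+(1−p*)·2.5595)/1.05=4.8753; Δ=(6.3988−2.5595)/(205.6600−161.9800)=0.0879; B=V−Δ·S=-11.1217
Check: Δ(0,0)·S0 + B(0,0) = 4.8753 = V0.

(0,0): Delta=0.0879 Bond=-11.1217
(1,0): Delta=0.1037 Bond=-14.2373
(1,1): Delta=0.0817 Bond=-10.3980
(2,0): Delta=0.0000 Bond=0.0000
(2,1): Delta=0.1445 Bond=-22.4238
(2,2): Delta=0.0569 Bond=-5.1650
(3,0): Delta=0.0000 Bond=0.0000
(3,1): Delta=0.0000 Bond=0.0000
(3,2): Delta=0.2015 Bond=-35.3175
(3,3): Delta=0.0000 Bond=9.5238
V0=4.8753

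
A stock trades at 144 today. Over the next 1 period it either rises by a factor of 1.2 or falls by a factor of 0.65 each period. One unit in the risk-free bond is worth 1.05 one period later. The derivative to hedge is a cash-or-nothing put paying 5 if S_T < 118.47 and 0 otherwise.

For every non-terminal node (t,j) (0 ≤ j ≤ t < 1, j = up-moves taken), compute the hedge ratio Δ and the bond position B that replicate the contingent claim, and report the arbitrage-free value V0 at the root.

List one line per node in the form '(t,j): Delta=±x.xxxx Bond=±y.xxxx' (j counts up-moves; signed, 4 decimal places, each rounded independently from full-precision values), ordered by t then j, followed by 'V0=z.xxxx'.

Under the risk-neutral measure, an up-move has probability p* = (R−d)/(u−d) = 0.7273 and values discount at R = 1.05.
At expiry t=1: V(1,0)=5.0000, V(1,1)=0.0000
(0,0): S=144.0000. Δ = (V_up−V_dn)/(S_up−S_dn) = (0.0000−5.0000)/(172.8000−93.6000) = -0.0631. V = [p*·0.0000 + (1−p*)·5.0000]/1.05 = 1.2987. B = V − Δ·S = 10.3896.
Root portfolio cost Δ·144+B reproduces V0=1.2987.

(0,0): Delta=-0.0631 Bond=10.3896
V0=1.2987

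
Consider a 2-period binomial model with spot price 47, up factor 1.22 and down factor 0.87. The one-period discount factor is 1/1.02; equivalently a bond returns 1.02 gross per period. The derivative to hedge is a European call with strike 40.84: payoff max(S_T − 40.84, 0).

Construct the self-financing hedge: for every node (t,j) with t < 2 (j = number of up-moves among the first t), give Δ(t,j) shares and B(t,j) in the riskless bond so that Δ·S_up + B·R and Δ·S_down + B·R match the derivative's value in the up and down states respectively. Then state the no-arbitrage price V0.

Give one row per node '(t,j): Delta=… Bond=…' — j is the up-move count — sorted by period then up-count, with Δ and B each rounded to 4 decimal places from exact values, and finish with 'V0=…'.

(0,0): Delta=0.8207 Bond=-29.1730
(1,0): Delta=0.6321 Bond=-22.0444
(1,1): Delta=1.0000 Bond=-40.0392
V0=9.3985

Risk-neutral probability p* = (R−d)/(u−d) = (1.02−0.87)/(1.22−0.87) = 0.4286.
Terminal values V(2,·): V(2,0)=0.0000, V(2,1)=9.0458, V(2,2)=29.1148
(1,0): S=40.8900. Δ = (V_up−V_dn)/(S_up−S_dn) = (9.0458−0.0000)/(49.8858−35.5743) = 0.6321. V = [p*·9.0458 + (1−p*)·0.0000]/1.02 = 3.8008. B = V − Δ·S = -22.0444.
(1,1): S=57.3400. Δ = (V_up−V_dn)/(S_up−S_dn) = (29.1148−9.0458)/(69.9548−49.8858) = 1.0000. V = [p*·29.1148 + (1−p*)·9.0458]/1.02 = 17.3008. B = V − Δ·S = -40.0392.
(0,0): S=47.0000. Δ = (V_up−V_dn)/(S_up−S_dn) = (17.3008−3.8008)/(57.3400−40.8900) = 0.8207. V = [p*·17.3008 + (1−p*)·3.8008]/1.02 = 9.3985. B = V − Δ·S = -29.1730.
Root portfolio cost Δ·47+B reproduces V0=9.3985.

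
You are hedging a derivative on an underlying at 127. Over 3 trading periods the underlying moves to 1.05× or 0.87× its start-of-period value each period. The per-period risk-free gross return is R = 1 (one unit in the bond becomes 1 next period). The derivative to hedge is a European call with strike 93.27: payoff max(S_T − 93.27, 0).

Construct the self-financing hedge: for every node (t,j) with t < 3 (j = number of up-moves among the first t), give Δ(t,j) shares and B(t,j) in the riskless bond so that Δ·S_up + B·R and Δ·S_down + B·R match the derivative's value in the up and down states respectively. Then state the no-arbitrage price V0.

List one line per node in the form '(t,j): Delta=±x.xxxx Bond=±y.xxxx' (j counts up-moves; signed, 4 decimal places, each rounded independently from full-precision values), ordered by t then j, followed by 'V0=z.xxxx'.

Risk-neutral probability p* = (R−d)/(u−d) = (1−0.87)/(1.05−0.87) = 0.7222.
At expiry t=3: V(3,0)=0.0000, V(3,1)=7.6626, V(3,2)=28.5452, V(3,3)=53.7484
Node (2,0) S=96.1263: V=(p*·7.6626+(1−p*)·0.0000)/1=5.5341; Δ=(7.6626−0.0000)/(100.9326−83.6299)=0.4429; B=V−Δ·S=-37.0360
Node (2,1) S=116.0145: V=(p*·28.5452+(1−p*)·7.6626)/1=22.7445; Δ=(28.5452−7.6626)/(121.8152−100.9326)=1.0000; B=V−Δ·S=-93.2700
Node (2,2) S=140.0175: V=(p*·53.7484+(1−p*)·28.5452)/1=46.7475; Δ=(53.7484−28.5452)/(147.0184−121.8152)=1.0000; B=V−Δ·S=-93.2700
Node (1,0) S=110.4900: V=(p*·22.7445+(1−p*)·5.5341)/1=17.9638; Δ=(22.7445−5.5341)/(116.0145−96.1263)=0.8654; B=V−Δ·S=-77.6494
Node (1,1) S=133.3500: V=(p*·46.7475+(1−p*)·22.7445)/1=40.0800; Δ=(46.7475−22.7445)/(140.0175−116.0145)=1.0000; B=V−Δ·S=-93.2700
Node (0,0) S=127.0000: V=(p*·40.0800+(1−p*)·17.9638)/1=33.9366; Δ=(40.0800−17.9638)/(133.3500−110.4900)=0.9675; B=V−Δ·S=-88.9310
Check: Δ(0,0)·S0 + B(0,0) = 33.9366 = V0.

(0,0): Delta=0.9675 Bond=-88.9310
(1,0): Delta=0.8654 Bond=-77.6494
(1,1): Delta=1.0000 Bond=-93.2700
(2,0): Delta=0.4429 Bond=-37.0360
(2,1): Delta=1.0000 Bond=-93.2700
(2,2): Delta=1.0000 Bond=-93.2700
V0=33.9366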